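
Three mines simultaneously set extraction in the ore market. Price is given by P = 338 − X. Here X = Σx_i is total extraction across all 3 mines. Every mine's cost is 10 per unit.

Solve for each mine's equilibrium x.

82

A representative mine's profit is π_i = x_i(338 − X) − 10x_i, with X = x_i + Σ_{j≠i} x_j.
First-order condition: 328 − 2x_i − Σ_{j≠i} x_j = 0.
In a symmetric equilibrium every mine chooses the same x, so Σ_{j≠i} x_j = 2x. The condition becomes 328 − 4x = 0, giving x = 328/4 = 82.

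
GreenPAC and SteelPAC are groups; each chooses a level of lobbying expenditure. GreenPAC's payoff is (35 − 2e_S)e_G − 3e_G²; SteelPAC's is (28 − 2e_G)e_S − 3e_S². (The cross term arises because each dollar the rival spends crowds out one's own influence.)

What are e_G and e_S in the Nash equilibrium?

Expanding GreenPAC's payoff: 35e_G − 2e_Se_G − 3e_G².
∂π/∂e_G = 35 − 2e_S − 6e_G = 0, so e_G = 35/6 − (1/3)e_S.
Likewise for SteelPAC: e_S = 14/3 − (1/3)e_G.
Substituting the second reaction function into the first: e_G = 35/6 − (1/3)(14/3 − (1/3)e_G), which gives (8/9)e_G = 77/18 ⇒ e_G = 4.8125.
Then e_S = 14/3 − (1/3)·4.8125 = 3.0625.

4.8125, 3.0625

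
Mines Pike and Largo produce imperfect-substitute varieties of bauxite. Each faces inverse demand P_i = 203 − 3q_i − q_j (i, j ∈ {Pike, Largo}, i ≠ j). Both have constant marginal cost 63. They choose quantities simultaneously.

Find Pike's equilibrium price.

Mine Pike's profit: π = q_{Pike}(203 − 3q_{Pike} − q_{Largo}) − 63q_{Pike}.
∂π/∂q_{Pike} = 140 − 6q_{Pike} − q_{Largo} = 0 ⇒ q_{Pike} = 70/3 − (1/6)q_{Largo}.
By symmetry q_{Largo} = q_{Pike}; substituting into the reaction function, (7/6)q_{Pike} = 70/3 and q_{Pike} = 20.
P_{Pike} = 203 − 3·20 − 20 = 123.

123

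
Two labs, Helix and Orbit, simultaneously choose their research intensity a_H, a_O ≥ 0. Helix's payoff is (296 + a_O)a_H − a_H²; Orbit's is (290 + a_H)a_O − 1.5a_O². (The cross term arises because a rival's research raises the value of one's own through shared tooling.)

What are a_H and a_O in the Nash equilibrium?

235.6, 175.2

Expanding Helix's payoff: 296a_H + a_Oa_H − a_H².
∂π/∂a_H = 296 + a_O − 2a_H = 0, so a_H = 148 + 0.5a_O.
Likewise for Orbit: a_O = 290/3 + (1/3)a_H.
Solving the two reaction functions simultaneously: (1 − (0.5)(1/3))a_H = 148 + 0.5·(290/3), so (5/6)a_H = 589/3 and a_H = 235.6.
Then a_O = 290/3 + (1/3)·235.6 = 175.2.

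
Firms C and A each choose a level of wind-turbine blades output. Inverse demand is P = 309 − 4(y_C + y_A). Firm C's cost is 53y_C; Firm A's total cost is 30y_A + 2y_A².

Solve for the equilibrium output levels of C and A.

Firm C's profit: π = y_C(309 − 4(y_C + y_A)) − 53y_C.
∂π/∂y_C = 256 − 8y_C − 4y_A = 0, so y_C = 32 − 0.5y_A.
For A: ∂π/∂y_A = 279 − 12y_A − 4y_C = 0 ⇒ y_A = 23.25 − (1/3)y_C.
Solving the two reaction functions simultaneously: (1 − (−0.5)(−1/3))y_C = 32 − 0.5·23.25, so (5/6)y_C = 20.375 and y_C = 24.45.
Then y_A = 23.25 − (1/3)·24.45 = 15.1.

24.45, 15.1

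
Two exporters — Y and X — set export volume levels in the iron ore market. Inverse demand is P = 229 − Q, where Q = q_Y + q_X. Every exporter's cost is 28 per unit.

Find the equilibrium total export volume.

134

Exporter Y's profit: π = q_Y(229 − (q_Y + q_X)) − 28q_Y.
∂π/∂q_Y = 201 − 2q_Y − q_X = 0, so q_Y = 100.5 − 0.5q_X.
The game is symmetric, so in equilibrium q_X = q_Y: the reaction function gives 1.5q_Y = 100.5, hence q_Y = 67.
Total export volume: 67 + 67 = 134.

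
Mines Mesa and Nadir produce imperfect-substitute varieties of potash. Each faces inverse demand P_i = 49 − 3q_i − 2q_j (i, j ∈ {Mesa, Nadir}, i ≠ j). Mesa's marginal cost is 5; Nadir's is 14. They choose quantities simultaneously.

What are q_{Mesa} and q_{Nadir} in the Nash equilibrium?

6.0625, 3.8125

Mine Mesa's profit: π = q_{Mesa}(49 − 3q_{Mesa} − 2q_{Nadir}) − 5q_{Mesa}.
∂π/∂q_{Mesa} = 44 − 6q_{Mesa} − 2q_{Nadir} = 0 ⇒ q_{Mesa} = 22/3 − (1/3)q_{Nadir}.
Similarly q_{Nadir} = 35/6 − (1/3)q_{Mesa}.
Solving the two reaction functions simultaneously: (1 − (−1/3)(−1/3))q_{Mesa} = 22/3 − (1/3)·(35/6), so (8/9)q_{Mesa} = 97/18 and q_{Mesa} = 6.0625.
Then q_{Nadir} = 35/6 − (1/3)·6.0625 = 3.8125.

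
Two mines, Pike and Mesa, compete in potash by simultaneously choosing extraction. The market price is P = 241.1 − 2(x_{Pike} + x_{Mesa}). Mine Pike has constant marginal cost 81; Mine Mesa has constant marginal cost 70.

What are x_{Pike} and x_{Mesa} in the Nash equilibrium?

24.85, 30.35

Mine Pike's profit: π = x_{Pike}(241.1 − 2(x_{Pike} + x_{Mesa})) − 81x_{Pike}.
∂π/∂x_{Pike} = 160.1 − 4x_{Pike} − 2x_{Mesa} = 0, so x_{Pike} = 40.025 − 0.5x_{Mesa}.
By the same steps for Mesa: x_{Mesa} = 42.775 − 0.5x_{Pike}.
Plugging x_{Mesa} into Pike's best response: x_{Pike} = 40.025 − 0.5(42.775 − 0.5x_{Pike}) ⇒ 0.75x_{Pike} = 18.6375, so x_{Pike} = 24.85.
Then x_{Mesa} = 42.775 − 0.5·24.85 = 30.35.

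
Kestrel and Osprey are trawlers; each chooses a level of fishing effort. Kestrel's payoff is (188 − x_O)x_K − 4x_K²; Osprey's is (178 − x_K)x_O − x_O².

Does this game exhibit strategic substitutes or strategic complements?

strategic substitutes

Expanding Kestrel's payoff: 188x_K − x_Ox_K − 4x_K².
∂π/∂x_K = 188 − x_O − 8x_K = 0, so x_K = 23.5 − 0.125x_O.
The best-response slope dx_K/dx_O = −0.125 < 0: the reaction function is downward-sloping, so the choices are strategic substitutes.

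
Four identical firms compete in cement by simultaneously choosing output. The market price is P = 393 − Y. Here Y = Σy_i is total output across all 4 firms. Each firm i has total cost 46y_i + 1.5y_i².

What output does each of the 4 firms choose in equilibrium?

43.375

A representative firm's profit is π_i = y_i(393 − Y) − 46y_i − 1.5y_i², with Y = y_i + Σ_{j≠i} y_j.
First-order condition: 347 − 5y_i − Σ_{j≠i} y_j = 0.
With identical firms, set every y_j = y: then 347 − 5y − 3y = 0, i.e. y = 347/8 = 43.375.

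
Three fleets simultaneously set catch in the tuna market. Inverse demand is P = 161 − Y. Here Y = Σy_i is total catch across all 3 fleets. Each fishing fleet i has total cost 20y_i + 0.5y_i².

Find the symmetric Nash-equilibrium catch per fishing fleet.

28.2

A representative fishing fleet's profit is π_i = y_i(161 − Y) − 20y_i − 0.5y_i², with Y = y_i + Σ_{j≠i} y_j.
First-order condition: 141 − 3y_i − Σ_{j≠i} y_j = 0.
In a symmetric equilibrium every fishing fleet chooses the same y, so Σ_{j≠i} y_j = 2y. The condition becomes 141 − 5y = 0, giving y = 141/5 = 28.2.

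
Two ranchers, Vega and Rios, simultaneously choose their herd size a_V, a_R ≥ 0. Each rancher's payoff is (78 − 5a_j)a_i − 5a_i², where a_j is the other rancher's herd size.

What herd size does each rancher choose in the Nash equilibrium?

Vega's payoff is (78 − 5a_R)a_V − 5a_V².
∂π/∂a_V = 78 − 5a_R − 10a_V = 0, so a_V = 7.8 − 0.5a_R.
The game is symmetric, so in equilibrium a_R = a_V: the reaction function gives 1.5a_V = 7.8, hence a_V = 5.2.

5.2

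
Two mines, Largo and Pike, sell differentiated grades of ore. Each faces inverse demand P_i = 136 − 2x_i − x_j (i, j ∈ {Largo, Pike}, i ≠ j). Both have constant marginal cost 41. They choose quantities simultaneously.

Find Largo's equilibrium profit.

Mine Largo's profit: π = x_{Largo}(136 − 2x_{Largo} − x_{Pike}) − 41x_{Largo}.
∂π/∂x_{Largo} = 95 − 4x_{Largo} − x_{Pike} = 0 ⇒ x_{Largo} = 23.75 − 0.25x_{Pike}.
The game is symmetric, so in equilibrium x_{Pike} = x_{Largo}: the reaction function gives 1.25x_{Largo} = 23.75, hence x_{Largo} = 19.
P_{Largo} = 136 − 2·19 − 19 = 79.
Profit = (79 − 41)·19 = 722.

722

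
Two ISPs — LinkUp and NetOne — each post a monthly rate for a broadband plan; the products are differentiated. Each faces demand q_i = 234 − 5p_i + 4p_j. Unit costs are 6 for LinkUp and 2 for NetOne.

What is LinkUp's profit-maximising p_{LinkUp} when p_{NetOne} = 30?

LinkUp's profit: π = (p_{LinkUp} − 6)(234 − 5p_{LinkUp} + 4p_{NetOne}).
∂π/∂p_{LinkUp} = 264 − 10p_{LinkUp} + 4p_{NetOne} = 0 ⇒ p_{LinkUp} = 26.4 + 0.4p_{NetOne}.
At p_{NetOne} = 30: p_{LinkUp} = 26.4 + 0.4·30 = 38.4.

38.4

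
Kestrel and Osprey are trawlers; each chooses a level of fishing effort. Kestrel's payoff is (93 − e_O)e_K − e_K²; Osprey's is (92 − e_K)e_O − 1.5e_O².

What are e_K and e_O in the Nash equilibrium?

Expanding Kestrel's payoff: 93e_K − e_Oe_K − e_K².
∂π/∂e_K = 93 − e_O − 2e_K = 0, so e_K = 46.5 − 0.5e_O.
Likewise for Osprey: e_O = 92/3 − (1/3)e_K.
Substituting the second reaction function into the first: e_K = 46.5 − 0.5(92/3 − (1/3)e_K), which gives (5/6)e_K = 187/6 ⇒ e_K = 37.4.
Then e_O = 92/3 − (1/3)·37.4 = 18.2.

37.4, 18.2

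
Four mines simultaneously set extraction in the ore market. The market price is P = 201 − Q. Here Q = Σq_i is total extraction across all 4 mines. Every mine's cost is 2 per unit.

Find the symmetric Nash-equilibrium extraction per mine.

A representative mine's profit is π_i = q_i(201 − Q) − 2q_i, with Q = q_i + Σ_{j≠i} q_j.
First-order condition: 199 − 2q_i − Σ_{j≠i} q_j = 0.
In a symmetric equilibrium every mine chooses the same q, so Σ_{j≠i} q_j = 3q. The condition becomes 199 − 5q = 0, giving q = 199/5 = 39.8.

39.8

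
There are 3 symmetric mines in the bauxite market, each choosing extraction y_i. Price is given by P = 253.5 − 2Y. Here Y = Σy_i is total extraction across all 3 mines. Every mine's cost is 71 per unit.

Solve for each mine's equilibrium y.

22.8125

A representative mine's profit is π_i = y_i(253.5 − 2Y) − 71y_i, with Y = y_i + Σ_{j≠i} y_j.
First-order condition: 182.5 − 4y_i − 2Σ_{j≠i} y_j = 0.
In a symmetric equilibrium every mine chooses the same y, so Σ_{j≠i} y_j = 2y. The condition becomes 182.5 − 8y = 0, giving y = 182.5/8 = 22.8125.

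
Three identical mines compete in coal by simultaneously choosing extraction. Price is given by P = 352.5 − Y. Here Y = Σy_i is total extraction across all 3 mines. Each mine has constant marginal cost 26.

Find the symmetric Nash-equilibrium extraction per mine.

81.625

A representative mine's profit is π_i = y_i(352.5 − Y) − 26y_i, with Y = y_i + Σ_{j≠i} y_j.
First-order condition: 326.5 − 2y_i − Σ_{j≠i} y_j = 0.
With identical mines, set every y_j = y: then 326.5 − 2y − 2y = 0, i.e. y = 326.5/4 = 81.625.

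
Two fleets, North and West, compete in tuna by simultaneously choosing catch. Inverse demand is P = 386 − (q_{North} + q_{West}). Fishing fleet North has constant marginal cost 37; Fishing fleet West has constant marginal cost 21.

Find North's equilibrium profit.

Fishing fleet North's profit: π = q_{North}(386 − (q_{North} + q_{West})) − 37q_{North}.
∂π/∂q_{North} = 349 − 2q_{North} − q_{West} = 0, so q_{North} = 174.5 − 0.5q_{West}.
By the same steps for West: q_{West} = 182.5 − 0.5q_{North}.
Plugging q_{West} into North's best response: q_{North} = 174.5 − 0.5(182.5 − 0.5q_{North}) ⇒ 0.75q_{North} = 83.25, so q_{North} = 111.
Then q_{West} = 182.5 − 0.5·111 = 127.
Price P = 386 − 238 = 148.
North's profit: (148 − 37)·111 = 12321.

12321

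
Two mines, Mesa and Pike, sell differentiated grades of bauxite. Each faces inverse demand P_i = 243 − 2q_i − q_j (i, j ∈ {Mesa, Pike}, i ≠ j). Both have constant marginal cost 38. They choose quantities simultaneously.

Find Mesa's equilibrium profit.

Mine Mesa's profit: π = q_{Mesa}(243 − 2q_{Mesa} − q_{Pike}) − 38q_{Mesa}.
∂π/∂q_{Mesa} = 205 − 4q_{Mesa} − q_{Pike} = 0 ⇒ q_{Mesa} = 51.25 − 0.25q_{Pike}.
By symmetry q_{Pike} = q_{Mesa}; substituting into the reaction function, 1.25q_{Mesa} = 51.25 and q_{Mesa} = 41.
P_{Mesa} = 243 − 2·41 − 41 = 120.
Profit = (120 − 38)·41 = 3362.

3362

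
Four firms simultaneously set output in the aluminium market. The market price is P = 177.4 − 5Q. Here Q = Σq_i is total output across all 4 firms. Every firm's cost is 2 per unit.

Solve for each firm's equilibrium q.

7.016

A representative firm's profit is π_i = q_i(177.4 − 5Q) − 2q_i, with Q = q_i + Σ_{j≠i} q_j.
First-order condition: 175.4 − 10q_i − 5Σ_{j≠i} q_j = 0.
Imposing symmetry (q_j = q for all j) turns Σ_{j≠i} q_j into 3q, so 175.4 = 25q and q = 7.016.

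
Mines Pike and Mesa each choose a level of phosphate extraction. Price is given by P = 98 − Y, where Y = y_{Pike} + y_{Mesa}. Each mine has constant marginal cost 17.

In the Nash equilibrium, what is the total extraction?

Mine Pike's profit: π = y_{Pike}(98 − (y_{Pike} + y_{Mesa})) − 17y_{Pike}.
∂π/∂y_{Pike} = 81 − 2y_{Pike} − y_{Mesa} = 0, so y_{Pike} = 40.5 − 0.5y_{Mesa}.
Setting y_{Pike} = y_{Mesa} in the reaction function: y_{Pike} = 40.5 − 0.5y_{Pike}, so y_{Pike} = 40.5 / 1.5 = 27.
Total extraction: 27 + 27 = 54.

54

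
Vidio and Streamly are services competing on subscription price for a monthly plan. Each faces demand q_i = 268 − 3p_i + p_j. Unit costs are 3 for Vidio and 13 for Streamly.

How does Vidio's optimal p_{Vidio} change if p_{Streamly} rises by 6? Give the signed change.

1

Vidio's profit: π = (p_{Vidio} − 3)(268 − 3p_{Vidio} + p_{Streamly}).
∂π/∂p_{Vidio} = 277 − 6p_{Vidio} + p_{Streamly} = 0 ⇒ p_{Vidio} = 277/6 + (1/6)p_{Streamly}.
The reaction-function slope is 1/6, so a 6-unit rise in p_{Streamly} moves p_{Vidio} by 1/6 × 6 = 1. Vidio's best response rises — the actions are strategic complements.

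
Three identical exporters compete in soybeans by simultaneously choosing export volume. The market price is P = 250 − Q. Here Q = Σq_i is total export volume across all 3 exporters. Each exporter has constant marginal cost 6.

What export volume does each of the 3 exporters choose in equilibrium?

61

A representative exporter's profit is π_i = q_i(250 − Q) − 6q_i, with Q = q_i + Σ_{j≠i} q_j.
First-order condition: 244 − 2q_i − Σ_{j≠i} q_j = 0.
Imposing symmetry (q_j = q for all j) turns Σ_{j≠i} q_j into 2q, so 244 = 4q and q = 61.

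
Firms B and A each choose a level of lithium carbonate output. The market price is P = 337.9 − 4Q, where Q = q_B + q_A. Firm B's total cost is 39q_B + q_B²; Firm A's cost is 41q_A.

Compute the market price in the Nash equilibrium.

Firm B's profit: π = q_B(337.9 − 4(q_B + q_A)) − 39q_B − q_B².
∂π/∂q_B = 298.9 − 10q_B − 4q_A = 0, so q_B = 29.89 − 0.4q_A.
For A: ∂π/∂q_A = 296.9 − 8q_A − 4q_B = 0 ⇒ q_A = 37.1125 − 0.5q_B.
Solving the two reaction functions simultaneously: (1 − (−0.4)(−0.5))q_B = 29.89 − 0.4·37.1125, so 0.8q_B = 15.045 and q_B = 3009/160.
Then q_A = 37.1125 − 0.5·(3009/160) = 8867/320.
Equilibrium price: P = 337.9 − 4·(2977/64) = 151.8375.

151.8375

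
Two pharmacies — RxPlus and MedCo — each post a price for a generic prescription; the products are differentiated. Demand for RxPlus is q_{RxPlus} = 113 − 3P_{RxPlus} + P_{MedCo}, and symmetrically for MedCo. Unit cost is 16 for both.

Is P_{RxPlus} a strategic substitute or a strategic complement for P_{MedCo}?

strategic complements

RxPlus's profit: π = (P_{RxPlus} − 16)(113 − 3P_{RxPlus} + P_{MedCo}).
∂π/∂P_{RxPlus} = 161 − 6P_{RxPlus} + P_{MedCo} = 0 ⇒ P_{RxPlus} = 161/6 + (1/6)P_{MedCo}.
The best-response slope dP_{RxPlus}/dP_{MedCo} = 1/6 > 0: the reaction function is upward-sloping, so the choices are strategic complements.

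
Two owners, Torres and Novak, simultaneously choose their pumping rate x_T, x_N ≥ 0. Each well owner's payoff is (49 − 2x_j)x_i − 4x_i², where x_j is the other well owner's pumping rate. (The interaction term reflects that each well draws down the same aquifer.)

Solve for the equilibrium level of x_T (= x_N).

4.9

Torres's payoff is (49 − 2x_N)x_T − 4x_T².
∂π/∂x_T = 49 − 2x_N − 8x_T = 0, so x_T = 6.125 − 0.25x_N.
By symmetry x_N = x_T; substituting into the reaction function, 1.25x_T = 6.125 and x_T = 4.9.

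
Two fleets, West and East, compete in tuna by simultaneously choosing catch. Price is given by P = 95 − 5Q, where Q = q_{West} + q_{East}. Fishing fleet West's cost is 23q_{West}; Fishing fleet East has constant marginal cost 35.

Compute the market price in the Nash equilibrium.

Fishing fleet West's profit: π = q_{West}(95 − 5(q_{West} + q_{East})) − 23q_{West}.
∂π/∂q_{West} = 72 − 10q_{West} − 5q_{East} = 0, so q_{West} = 7.2 − 0.5q_{East}.
By the same steps for East: q_{East} = 6 − 0.5q_{West}.
Substituting the second reaction function into the first: q_{West} = 7.2 − 0.5(6 − 0.5q_{West}), which gives 0.75q_{West} = 4.2 ⇒ q_{West} = 5.6.
Then q_{East} = 6 − 0.5·5.6 = 3.2.
Equilibrium price: P = 95 − 5·8.8 = 51.

51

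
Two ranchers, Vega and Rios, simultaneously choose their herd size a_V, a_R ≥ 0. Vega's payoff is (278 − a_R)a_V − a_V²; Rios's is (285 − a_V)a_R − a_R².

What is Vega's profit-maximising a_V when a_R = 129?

Expanding Vega's payoff: 278a_V − a_Ra_V − a_V².
∂π/∂a_V = 278 − a_R − 2a_V = 0, so a_V = 139 − 0.5a_R.
At a_R = 129: a_V = 139 − 0.5·129 = 74.5.

74.5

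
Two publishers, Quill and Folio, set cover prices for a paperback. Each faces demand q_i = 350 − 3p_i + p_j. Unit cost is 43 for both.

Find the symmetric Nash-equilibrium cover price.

95.8

Quill's profit: π = (p_{Quill} − 43)(350 − 3p_{Quill} + p_{Folio}).
∂π/∂p_{Quill} = 479 − 6p_{Quill} + p_{Folio} = 0 ⇒ p_{Quill} = 479/6 + (1/6)p_{Folio}.
Setting p_{Quill} = p_{Folio} in the reaction function: p_{Quill} = 479/6 + (1/6)p_{Quill}, so p_{Quill} = (479/6) / (5/6) = 95.8.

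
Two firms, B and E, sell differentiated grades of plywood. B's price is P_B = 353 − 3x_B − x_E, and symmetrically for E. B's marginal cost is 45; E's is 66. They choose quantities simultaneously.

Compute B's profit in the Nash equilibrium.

Firm B's profit: π = x_B(353 − 3x_B − x_E) − 45x_B.
∂π/∂x_B = 308 − 6x_B − x_E = 0 ⇒ x_B = 154/3 − (1/6)x_E.
Similarly x_E = 287/6 − (1/6)x_B.
Substituting the second reaction function into the first: x_B = 154/3 − (1/6)(287/6 − (1/6)x_B), which gives (35/36)x_B = 1561/36 ⇒ x_B = 44.6.
Then x_E = 287/6 − (1/6)·44.6 = 40.4.
P_B = 353 − 3·44.6 − 40.4 = 178.8.
Profit = (178.8 − 45)·44.6 = 5967.48.

5967.48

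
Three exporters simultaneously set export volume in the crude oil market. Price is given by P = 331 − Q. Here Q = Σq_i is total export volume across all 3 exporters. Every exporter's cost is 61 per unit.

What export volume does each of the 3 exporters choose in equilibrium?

A representative exporter's profit is π_i = q_i(331 − Q) − 61q_i, with Q = q_i + Σ_{j≠i} q_j.
First-order condition: 270 − 2q_i − Σ_{j≠i} q_j = 0.
Imposing symmetry (q_j = q for all j) turns Σ_{j≠i} q_j into 2q, so 270 = 4q and q = 67.5.

67.5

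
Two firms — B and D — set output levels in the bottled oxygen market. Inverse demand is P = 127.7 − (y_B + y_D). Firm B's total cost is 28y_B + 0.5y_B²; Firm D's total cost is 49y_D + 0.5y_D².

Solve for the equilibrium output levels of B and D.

Firm B's profit: π = y_B(127.7 − (y_B + y_D)) − 28y_B − 0.5y_B².
∂π/∂y_B = 99.7 − 3y_B − y_D = 0, so y_B = 997/30 − (1/3)y_D.
By the same steps for D: y_D = 787/30 − (1/3)y_B.
Solving the two reaction functions simultaneously: (1 − (−1/3)(−1/3))y_B = 997/30 − (1/3)·(787/30), so (8/9)y_B = 1102/45 and y_B = 27.55.
Then y_D = 787/30 − (1/3)·27.55 = 17.05.

27.55, 17.05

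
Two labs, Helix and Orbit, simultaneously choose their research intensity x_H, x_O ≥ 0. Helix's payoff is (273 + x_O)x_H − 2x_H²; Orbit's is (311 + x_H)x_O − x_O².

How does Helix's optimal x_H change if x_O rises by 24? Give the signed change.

6

Expanding Helix's payoff: 273x_H + x_Ox_H − 2x_H².
∂π/∂x_H = 273 + x_O − 4x_H = 0, so x_H = 68.25 + 0.25x_O.
The reaction-function slope is 0.25, so a 24-unit rise in x_O moves x_H by 0.25 × 24 = 6. Helix's best response rises — the actions are strategic complements.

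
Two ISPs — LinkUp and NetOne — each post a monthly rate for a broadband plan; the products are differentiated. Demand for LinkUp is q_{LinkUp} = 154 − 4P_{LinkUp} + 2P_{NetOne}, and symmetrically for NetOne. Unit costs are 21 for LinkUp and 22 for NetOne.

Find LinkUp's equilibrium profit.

LinkUp's profit: π = (P_{LinkUp} − 21)(154 − 4P_{LinkUp} + 2P_{NetOne}).
∂π/∂P_{LinkUp} = 238 − 8P_{LinkUp} + 2P_{NetOne} = 0 ⇒ P_{LinkUp} = 29.75 + 0.25P_{NetOne}.
Similarly P_{NetOne} = 30.25 + 0.25P_{LinkUp}.
Solving the two reaction functions simultaneously: (1 − (0.25)(0.25))P_{LinkUp} = 29.75 + 0.25·30.25, so 0.9375P_{LinkUp} = 37.3125 and P_{LinkUp} = 39.8.
Then P_{NetOne} = 30.25 + 0.25·39.8 = 40.2.
q_{LinkUp} = 154 − 4·39.8 + 2·40.2 = 75.2.
Profit = (39.8 − 21)·75.2 = 1413.76.

1413.76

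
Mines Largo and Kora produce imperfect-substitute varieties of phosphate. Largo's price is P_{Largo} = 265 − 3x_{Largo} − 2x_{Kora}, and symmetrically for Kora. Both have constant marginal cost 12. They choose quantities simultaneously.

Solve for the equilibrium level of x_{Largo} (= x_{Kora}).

Mine Largo's profit: π = x_{Largo}(265 − 3x_{Largo} − 2x_{Kora}) − 12x_{Largo}.
∂π/∂x_{Largo} = 253 − 6x_{Largo} − 2x_{Kora} = 0 ⇒ x_{Largo} = 253/6 − (1/3)x_{Kora}.
Setting x_{Largo} = x_{Kora} in the reaction function: x_{Largo} = 253/6 − (1/3)x_{Largo}, so x_{Largo} = (253/6) / (4/3) = 31.625.

31.625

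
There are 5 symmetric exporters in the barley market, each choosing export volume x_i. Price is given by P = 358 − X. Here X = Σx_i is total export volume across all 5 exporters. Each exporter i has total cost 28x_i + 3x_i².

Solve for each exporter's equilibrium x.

27.5

A representative exporter's profit is π_i = x_i(358 − X) − 28x_i − 3x_i², with X = x_i + Σ_{j≠i} x_j.
First-order condition: 330 − 8x_i − Σ_{j≠i} x_j = 0.
In a symmetric equilibrium every exporter chooses the same x, so Σ_{j≠i} x_j = 4x. The condition becomes 330 − 12x = 0, giving x = 330/12 = 27.5.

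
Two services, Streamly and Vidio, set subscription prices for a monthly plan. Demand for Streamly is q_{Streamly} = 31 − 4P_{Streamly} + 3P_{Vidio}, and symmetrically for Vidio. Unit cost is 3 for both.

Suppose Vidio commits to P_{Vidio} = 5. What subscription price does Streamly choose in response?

Streamly's profit: π = (P_{Streamly} − 3)(31 − 4P_{Streamly} + 3P_{Vidio}).
∂π/∂P_{Streamly} = 43 − 8P_{Streamly} + 3P_{Vidio} = 0 ⇒ P_{Streamly} = 5.375 + 0.375P_{Vidio}.
At P_{Vidio} = 5: P_{Streamly} = 5.375 + 0.375·5 = 7.25.

7.25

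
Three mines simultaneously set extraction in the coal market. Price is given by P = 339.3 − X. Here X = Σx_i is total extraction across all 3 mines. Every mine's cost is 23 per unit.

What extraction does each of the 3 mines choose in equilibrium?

79.075

A representative mine's profit is π_i = x_i(339.3 − X) − 23x_i, with X = x_i + Σ_{j≠i} x_j.
First-order condition: 316.3 − 2x_i − Σ_{j≠i} x_j = 0.
With identical mines, set every x_j = x: then 316.3 − 2x − 2x = 0, i.e. x = 316.3/4 = 79.075.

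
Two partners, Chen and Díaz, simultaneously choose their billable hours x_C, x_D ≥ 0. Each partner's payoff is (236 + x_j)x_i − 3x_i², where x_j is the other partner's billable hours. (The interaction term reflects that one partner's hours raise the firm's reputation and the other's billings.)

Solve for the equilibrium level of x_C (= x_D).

Chen's payoff is (236 + x_D)x_C − 3x_C².
∂π/∂x_C = 236 + x_D − 6x_C = 0, so x_C = 118/3 + (1/6)x_D.
By symmetry x_D = x_C; substituting into the reaction function, (5/6)x_C = 118/3 and x_C = 47.2.

47.2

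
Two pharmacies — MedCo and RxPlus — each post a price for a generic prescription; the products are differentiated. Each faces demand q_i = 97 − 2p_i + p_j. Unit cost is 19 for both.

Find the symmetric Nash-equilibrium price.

45

MedCo's profit: π = (p_{MedCo} − 19)(97 − 2p_{MedCo} + p_{RxPlus}).
∂π/∂p_{MedCo} = 135 − 4p_{MedCo} + p_{RxPlus} = 0 ⇒ p_{MedCo} = 33.75 + 0.25p_{RxPlus}.
Setting p_{MedCo} = p_{RxPlus} in the reaction function: p_{MedCo} = 33.75 + 0.25p_{MedCo}, so p_{MedCo} = 33.75 / 0.75 = 45.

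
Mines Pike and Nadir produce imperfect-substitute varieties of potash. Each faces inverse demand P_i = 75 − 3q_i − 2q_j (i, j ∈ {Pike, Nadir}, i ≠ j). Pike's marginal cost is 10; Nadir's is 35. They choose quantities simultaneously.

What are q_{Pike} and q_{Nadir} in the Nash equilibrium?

Mine Pike's profit: π = q_{Pike}(75 − 3q_{Pike} − 2q_{Nadir}) − 10q_{Pike}.
∂π/∂q_{Pike} = 65 − 6q_{Pike} − 2q_{Nadir} = 0 ⇒ q_{Pike} = 65/6 − (1/3)q_{Nadir}.
Similarly q_{Nadir} = 20/3 − (1/3)q_{Pike}.
Plugging q_{Nadir} into Pike's best response: q_{Pike} = 65/6 − (1/3)(20/3 − (1/3)q_{Pike}) ⇒ (8/9)q_{Pike} = 155/18, so q_{Pike} = 9.6875.
Then q_{Nadir} = 20/3 − (1/3)·9.6875 = 3.4375.

9.6875, 3.4375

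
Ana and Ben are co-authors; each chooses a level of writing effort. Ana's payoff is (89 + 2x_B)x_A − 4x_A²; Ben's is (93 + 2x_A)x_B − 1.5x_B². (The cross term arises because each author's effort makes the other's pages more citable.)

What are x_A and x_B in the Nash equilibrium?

22.65, 46.1

Expanding Ana's payoff: 89x_A + 2x_Bx_A − 4x_A².
∂π/∂x_A = 89 + 2x_B − 8x_A = 0, so x_A = 11.125 + 0.25x_B.
Likewise for Ben: x_B = 31 + (2/3)x_A.
Plugging x_B into Ana's best response: x_A = 11.125 + 0.25(31 + (2/3)x_A) ⇒ (5/6)x_A = 18.875, so x_A = 22.65.
Then x_B = 31 + (2/3)·22.65 = 46.1.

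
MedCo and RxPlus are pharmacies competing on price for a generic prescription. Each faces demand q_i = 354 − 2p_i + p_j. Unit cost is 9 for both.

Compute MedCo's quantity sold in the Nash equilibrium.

230

MedCo's profit: π = (p_{MedCo} − 9)(354 − 2p_{MedCo} + p_{RxPlus}).
∂π/∂p_{MedCo} = 372 − 4p_{MedCo} + p_{RxPlus} = 0 ⇒ p_{MedCo} = 93 + 0.25p_{RxPlus}.
Setting p_{MedCo} = p_{RxPlus} in the reaction function: p_{MedCo} = 93 + 0.25p_{MedCo}, so p_{MedCo} = 93 / 0.75 = 124.
q_{MedCo} = 354 − 2·124 + 124 = 230.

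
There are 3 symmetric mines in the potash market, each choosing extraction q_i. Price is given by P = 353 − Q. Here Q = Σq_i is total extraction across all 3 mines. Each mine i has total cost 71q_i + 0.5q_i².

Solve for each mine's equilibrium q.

A representative mine's profit is π_i = q_i(353 − Q) − 71q_i − 0.5q_i², with Q = q_i + Σ_{j≠i} q_j.
First-order condition: 282 − 3q_i − Σ_{j≠i} q_j = 0.
Imposing symmetry (q_j = q for all j) turns Σ_{j≠i} q_j into 2q, so 282 = 5q and q = 56.4.

56.4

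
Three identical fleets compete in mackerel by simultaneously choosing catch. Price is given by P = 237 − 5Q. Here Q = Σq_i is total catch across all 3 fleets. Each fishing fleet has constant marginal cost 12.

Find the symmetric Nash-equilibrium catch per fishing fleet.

A representative fishing fleet's profit is π_i = q_i(237 − 5Q) − 12q_i, with Q = q_i + Σ_{j≠i} q_j.
First-order condition: 225 − 10q_i − 5Σ_{j≠i} q_j = 0.
Imposing symmetry (q_j = q for all j) turns Σ_{j≠i} q_j into 2q, so 225 = 20q and q = 11.25.

11.25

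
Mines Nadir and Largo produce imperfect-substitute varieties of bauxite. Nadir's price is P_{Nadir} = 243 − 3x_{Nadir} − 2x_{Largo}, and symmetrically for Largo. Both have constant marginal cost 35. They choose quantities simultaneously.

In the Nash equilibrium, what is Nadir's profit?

2028

Mine Nadir's profit: π = x_{Nadir}(243 − 3x_{Nadir} − 2x_{Largo}) − 35x_{Nadir}.
∂π/∂x_{Nadir} = 208 − 6x_{Nadir} − 2x_{Largo} = 0 ⇒ x_{Nadir} = 104/3 − (1/3)x_{Largo}.
The game is symmetric, so in equilibrium x_{Largo} = x_{Nadir}: the reaction function gives (4/3)x_{Nadir} = 104/3, hence x_{Nadir} = 26.
P_{Nadir} = 243 − 3·26 − 2·26 = 113.
Profit = (113 − 35)·26 = 2028.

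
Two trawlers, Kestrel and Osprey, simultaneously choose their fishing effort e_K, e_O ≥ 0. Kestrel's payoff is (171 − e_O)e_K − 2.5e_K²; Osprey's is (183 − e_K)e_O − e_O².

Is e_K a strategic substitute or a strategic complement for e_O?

Expanding Kestrel's payoff: 171e_K − e_Oe_K − 2.5e_K².
∂π/∂e_K = 171 − e_O − 5e_K = 0, so e_K = 34.2 − 0.2e_O.
The best-response slope de_K/de_O = −0.2 < 0: the reaction function is downward-sloping, so the choices are strategic substitutes.

strategic substitutes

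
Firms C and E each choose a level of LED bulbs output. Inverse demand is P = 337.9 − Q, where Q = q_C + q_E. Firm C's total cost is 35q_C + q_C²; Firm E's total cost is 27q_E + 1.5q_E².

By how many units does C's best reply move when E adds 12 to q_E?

-3

Firm C's profit: π = q_C(337.9 − (q_C + q_E)) − 35q_C − q_C².
∂π/∂q_C = 302.9 − 4q_C − q_E = 0, so q_C = 75.725 − 0.25q_E.
The reaction-function slope is −0.25, so a 12-unit rise in q_E moves q_C by −0.25 × 12 = −3. C's best response falls — the actions are strategic substitutes.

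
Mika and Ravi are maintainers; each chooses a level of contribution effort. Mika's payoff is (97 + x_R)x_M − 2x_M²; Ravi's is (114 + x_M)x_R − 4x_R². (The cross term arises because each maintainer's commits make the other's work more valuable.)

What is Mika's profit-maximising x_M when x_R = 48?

Expanding Mika's payoff: 97x_M + x_Rx_M − 2x_M².
∂π/∂x_M = 97 + x_R − 4x_M = 0, so x_M = 24.25 + 0.25x_R.
At x_R = 48: x_M = 24.25 + 0.25·48 = 36.25.

36.25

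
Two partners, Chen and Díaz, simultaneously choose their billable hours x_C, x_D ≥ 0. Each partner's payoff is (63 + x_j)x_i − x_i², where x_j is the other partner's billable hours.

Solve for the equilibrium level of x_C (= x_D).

Chen's payoff is (63 + x_D)x_C − x_C².
∂π/∂x_C = 63 + x_D − 2x_C = 0, so x_C = 31.5 + 0.5x_D.
Setting x_C = x_D in the reaction function: x_C = 31.5 + 0.5x_C, so x_C = 31.5 / 0.5 = 63.

63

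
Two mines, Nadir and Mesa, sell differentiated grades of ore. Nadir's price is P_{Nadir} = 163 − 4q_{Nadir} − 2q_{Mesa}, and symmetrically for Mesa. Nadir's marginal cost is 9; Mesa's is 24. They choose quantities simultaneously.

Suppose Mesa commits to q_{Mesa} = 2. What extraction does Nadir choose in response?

Mine Nadir's profit: π = q_{Nadir}(163 − 4q_{Nadir} − 2q_{Mesa}) − 9q_{Nadir}.
∂π/∂q_{Nadir} = 154 − 8q_{Nadir} − 2q_{Mesa} = 0 ⇒ q_{Nadir} = 19.25 − 0.25q_{Mesa}.
At q_{Mesa} = 2: q_{Nadir} = 19.25 − 0.25·2 = 18.75.

18.75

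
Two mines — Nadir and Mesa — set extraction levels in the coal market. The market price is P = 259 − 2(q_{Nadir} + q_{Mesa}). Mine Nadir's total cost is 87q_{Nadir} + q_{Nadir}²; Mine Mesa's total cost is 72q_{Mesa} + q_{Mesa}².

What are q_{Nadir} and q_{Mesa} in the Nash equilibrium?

20.5625, 24.3125

Mine Nadir's profit: π = q_{Nadir}(259 − 2(q_{Nadir} + q_{Mesa})) − 87q_{Nadir} − q_{Nadir}².
∂π/∂q_{Nadir} = 172 − 6q_{Nadir} − 2q_{Mesa} = 0, so q_{Nadir} = 86/3 − (1/3)q_{Mesa}.
By the same steps for Mesa: q_{Mesa} = 187/6 − (1/3)q_{Nadir}.
Substituting the second reaction function into the first: q_{Nadir} = 86/3 − (1/3)(187/6 − (1/3)q_{Nadir}), which gives (8/9)q_{Nadir} = 329/18 ⇒ q_{Nadir} = 20.5625.
Then q_{Mesa} = 187/6 − (1/3)·20.5625 = 24.3125.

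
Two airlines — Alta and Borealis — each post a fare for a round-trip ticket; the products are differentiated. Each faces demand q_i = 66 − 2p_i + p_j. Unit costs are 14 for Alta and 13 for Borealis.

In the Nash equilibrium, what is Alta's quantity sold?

34.4

Alta's profit: π = (p_{Alta} − 14)(66 − 2p_{Alta} + p_{Borealis}).
∂π/∂p_{Alta} = 94 − 4p_{Alta} + p_{Borealis} = 0 ⇒ p_{Alta} = 23.5 + 0.25p_{Borealis}.
Similarly p_{Borealis} = 23 + 0.25p_{Alta}.
Solving the two reaction functions simultaneously: (1 − (0.25)(0.25))p_{Alta} = 23.5 + 0.25·23, so 0.9375p_{Alta} = 29.25 and p_{Alta} = 31.2.
Then p_{Borealis} = 23 + 0.25·31.2 = 30.8.
q_{Alta} = 66 − 2·31.2 + 30.8 = 34.4.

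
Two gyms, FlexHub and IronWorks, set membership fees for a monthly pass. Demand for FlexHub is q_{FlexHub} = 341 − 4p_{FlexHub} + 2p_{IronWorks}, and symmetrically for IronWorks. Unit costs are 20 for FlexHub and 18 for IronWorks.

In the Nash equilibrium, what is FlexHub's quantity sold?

FlexHub's profit: π = (p_{FlexHub} − 20)(341 − 4p_{FlexHub} + 2p_{IronWorks}).
∂π/∂p_{FlexHub} = 421 − 8p_{FlexHub} + 2p_{IronWorks} = 0 ⇒ p_{FlexHub} = 52.625 + 0.25p_{IronWorks}.
Similarly p_{IronWorks} = 51.625 + 0.25p_{FlexHub}.
Substituting the second reaction function into the first: p_{FlexHub} = 52.625 + 0.25(51.625 + 0.25p_{FlexHub}), which gives 0.9375p_{FlexHub} = 2097/32 ⇒ p_{FlexHub} = 69.9.
Then p_{IronWorks} = 51.625 + 0.25·69.9 = 69.1.
q_{FlexHub} = 341 − 4·69.9 + 2·69.1 = 199.6.

199.6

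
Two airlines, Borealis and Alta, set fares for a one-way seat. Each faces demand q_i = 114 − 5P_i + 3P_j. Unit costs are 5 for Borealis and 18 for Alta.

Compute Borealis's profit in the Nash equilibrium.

1445

Borealis's profit: π = (P_{Borealis} − 5)(114 − 5P_{Borealis} + 3P_{Alta}).
∂π/∂P_{Borealis} = 139 − 10P_{Borealis} + 3P_{Alta} = 0 ⇒ P_{Borealis} = 13.9 + 0.3P_{Alta}.
Similarly P_{Alta} = 20.4 + 0.3P_{Borealis}.
Solving the two reaction functions simultaneously: (1 − (0.3)(0.3))P_{Borealis} = 13.9 + 0.3·20.4, so 0.91P_{Borealis} = 20.02 and P_{Borealis} = 22.
Then P_{Alta} = 20.4 + 0.3·22 = 27.
q_{Borealis} = 114 − 5·22 + 3·27 = 85.
Profit = (22 − 5)·85 = 1445.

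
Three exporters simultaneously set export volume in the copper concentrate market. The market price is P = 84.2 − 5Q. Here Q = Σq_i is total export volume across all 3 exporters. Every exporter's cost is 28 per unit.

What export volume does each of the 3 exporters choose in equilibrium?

2.81

A representative exporter's profit is π_i = q_i(84.2 − 5Q) − 28q_i, with Q = q_i + Σ_{j≠i} q_j.
First-order condition: 56.2 − 10q_i − 5Σ_{j≠i} q_j = 0.
In a symmetric equilibrium every exporter chooses the same q, so Σ_{j≠i} q_j = 2q. The condition becomes 56.2 − 20q = 0, giving q = 56.2/20 = 2.81.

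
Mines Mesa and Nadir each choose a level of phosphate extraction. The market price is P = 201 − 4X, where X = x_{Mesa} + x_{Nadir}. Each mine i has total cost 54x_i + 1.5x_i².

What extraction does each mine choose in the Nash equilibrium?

Mine Mesa's profit: π = x_{Mesa}(201 − 4(x_{Mesa} + x_{Nadir})) − 54x_{Mesa} − 1.5x_{Mesa}².
∂π/∂x_{Mesa} = 147 − 11x_{Mesa} − 4x_{Nadir} = 0, so x_{Mesa} = 147/11 − (4/11)x_{Nadir}.
Setting x_{Mesa} = x_{Nadir} in the reaction function: x_{Mesa} = 147/11 − (4/11)x_{Mesa}, so x_{Mesa} = (147/11) / (15/11) = 9.8.

9.8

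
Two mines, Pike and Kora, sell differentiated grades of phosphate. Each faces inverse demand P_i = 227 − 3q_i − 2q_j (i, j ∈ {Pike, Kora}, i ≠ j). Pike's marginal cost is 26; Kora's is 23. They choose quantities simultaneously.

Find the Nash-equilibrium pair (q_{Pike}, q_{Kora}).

Mine Pike's profit: π = q_{Pike}(227 − 3q_{Pike} − 2q_{Kora}) − 26q_{Pike}.
∂π/∂q_{Pike} = 201 − 6q_{Pike} − 2q_{Kora} = 0 ⇒ q_{Pike} = 33.5 − (1/3)q_{Kora}.
Similarly q_{Kora} = 34 − (1/3)q_{Pike}.
Substituting the second reaction function into the first: q_{Pike} = 33.5 − (1/3)(34 − (1/3)q_{Pike}), which gives (8/9)q_{Pike} = 133/6 ⇒ q_{Pike} = 24.9375.
Then q_{Kora} = 34 − (1/3)·24.9375 = 25.6875.

24.9375, 25.6875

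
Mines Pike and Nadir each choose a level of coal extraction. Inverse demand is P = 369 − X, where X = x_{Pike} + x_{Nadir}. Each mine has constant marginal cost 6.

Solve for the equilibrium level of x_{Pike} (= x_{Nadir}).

121

Mine Pike's profit: π = x_{Pike}(369 − (x_{Pike} + x_{Nadir})) − 6x_{Pike}.
∂π/∂x_{Pike} = 363 − 2x_{Pike} − x_{Nadir} = 0, so x_{Pike} = 181.5 − 0.5x_{Nadir}.
By symmetry x_{Nadir} = x_{Pike}; substituting into the reaction function, 1.5x_{Pike} = 181.5 and x_{Pike} = 121.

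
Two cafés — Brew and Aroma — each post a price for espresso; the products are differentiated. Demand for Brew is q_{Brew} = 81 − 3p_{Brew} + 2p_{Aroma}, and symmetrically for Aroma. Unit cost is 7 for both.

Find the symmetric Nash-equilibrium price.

25.5

Brew's profit: π = (p_{Brew} − 7)(81 − 3p_{Brew} + 2p_{Aroma}).
∂π/∂p_{Brew} = 102 − 6p_{Brew} + 2p_{Aroma} = 0 ⇒ p_{Brew} = 17 + (1/3)p_{Aroma}.
By symmetry p_{Aroma} = p_{Brew}; substituting into the reaction function, (2/3)p_{Brew} = 17 and p_{Brew} = 25.5.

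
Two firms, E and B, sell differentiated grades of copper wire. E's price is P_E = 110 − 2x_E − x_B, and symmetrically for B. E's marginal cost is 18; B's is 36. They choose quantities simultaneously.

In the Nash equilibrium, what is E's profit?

Firm E's profit: π = x_E(110 − 2x_E − x_B) − 18x_E.
∂π/∂x_E = 92 − 4x_E − x_B = 0 ⇒ x_E = 23 − 0.25x_B.
Similarly x_B = 18.5 − 0.25x_E.
Plugging x_B into E's best response: x_E = 23 − 0.25(18.5 − 0.25x_E) ⇒ 0.9375x_E = 18.375, so x_E = 19.6.
Then x_B = 18.5 − 0.25·19.6 = 13.6.
P_E = 110 − 2·19.6 − 13.6 = 57.2.
Profit = (57.2 − 18)·19.6 = 768.32.

768.32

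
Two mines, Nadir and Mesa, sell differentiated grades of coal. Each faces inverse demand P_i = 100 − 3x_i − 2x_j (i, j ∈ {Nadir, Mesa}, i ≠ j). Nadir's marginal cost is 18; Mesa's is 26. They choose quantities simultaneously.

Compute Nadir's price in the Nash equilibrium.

50.25

Mine Nadir's profit: π = x_{Nadir}(100 − 3x_{Nadir} − 2x_{Mesa}) − 18x_{Nadir}.
∂π/∂x_{Nadir} = 82 − 6x_{Nadir} − 2x_{Mesa} = 0 ⇒ x_{Nadir} = 41/3 − (1/3)x_{Mesa}.
Similarly x_{Mesa} = 37/3 − (1/3)x_{Nadir}.
Substituting the second reaction function into the first: x_{Nadir} = 41/3 − (1/3)(37/3 − (1/3)x_{Nadir}), which gives (8/9)x_{Nadir} = 86/9 ⇒ x_{Nadir} = 10.75.
Then x_{Mesa} = 37/3 − (1/3)·10.75 = 8.75.
P_{Nadir} = 100 − 3·10.75 − 2·8.75 = 50.25.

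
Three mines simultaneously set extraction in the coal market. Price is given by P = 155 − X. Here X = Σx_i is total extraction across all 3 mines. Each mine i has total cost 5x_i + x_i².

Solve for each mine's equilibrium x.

A representative mine's profit is π_i = x_i(155 − X) − 5x_i − x_i², with X = x_i + Σ_{j≠i} x_j.
First-order condition: 150 − 4x_i − Σ_{j≠i} x_j = 0.
In a symmetric equilibrium every mine chooses the same x, so Σ_{j≠i} x_j = 2x. The condition becomes 150 − 6x = 0, giving x = 150/6 = 25.

25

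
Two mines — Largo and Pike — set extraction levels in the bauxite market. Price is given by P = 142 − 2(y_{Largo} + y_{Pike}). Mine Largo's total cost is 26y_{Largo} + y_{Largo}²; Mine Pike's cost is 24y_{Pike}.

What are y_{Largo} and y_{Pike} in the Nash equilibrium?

Mine Largo's profit: π = y_{Largo}(142 − 2(y_{Largo} + y_{Pike})) − 26y_{Largo} − y_{Largo}².
∂π/∂y_{Largo} = 116 − 6y_{Largo} − 2y_{Pike} = 0, so y_{Largo} = 58/3 − (1/3)y_{Pike}.
For Pike: ∂π/∂y_{Pike} = 118 − 4y_{Pike} − 2y_{Largo} = 0 ⇒ y_{Pike} = 29.5 − 0.5y_{Largo}.
Substituting the second reaction function into the first: y_{Largo} = 58/3 − (1/3)(29.5 − 0.5y_{Largo}), which gives (5/6)y_{Largo} = 9.5 ⇒ y_{Largo} = 11.4.
Then y_{Pike} = 29.5 − 0.5·11.4 = 23.8.

11.4, 23.8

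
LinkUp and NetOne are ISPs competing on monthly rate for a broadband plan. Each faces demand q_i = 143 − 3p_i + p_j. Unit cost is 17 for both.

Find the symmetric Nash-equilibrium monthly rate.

LinkUp's profit: π = (p_{LinkUp} − 17)(143 − 3p_{LinkUp} + p_{NetOne}).
∂π/∂p_{LinkUp} = 194 − 6p_{LinkUp} + p_{NetOne} = 0 ⇒ p_{LinkUp} = 97/3 + (1/6)p_{NetOne}.
Setting p_{LinkUp} = p_{NetOne} in the reaction function: p_{LinkUp} = 97/3 + (1/6)p_{LinkUp}, so p_{LinkUp} = (97/3) / (5/6) = 38.8.

38.8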